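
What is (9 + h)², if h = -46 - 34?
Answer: 5041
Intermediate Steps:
h = -80
(9 + h)² = (9 - 80)² = (-71)² = 5041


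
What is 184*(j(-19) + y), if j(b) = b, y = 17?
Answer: -368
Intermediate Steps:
184*(j(-19) + y) = 184*(-19 + 17) = 184*(-2) = -368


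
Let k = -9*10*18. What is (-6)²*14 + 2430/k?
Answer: 1005/2 ≈ 502.50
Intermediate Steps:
k = -1620 (k = -90*18 = -1620)
(-6)²*14 + 2430/k = (-6)²*14 + 2430/(-1620) = 36*14 + 2430*(-1/1620) = 504 - 3/2 = 1005/2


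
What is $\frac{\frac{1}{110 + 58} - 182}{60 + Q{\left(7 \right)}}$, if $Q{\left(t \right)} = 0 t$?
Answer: $- \frac{6115}{2016} \approx -3.0332$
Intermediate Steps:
$Q{\left(t \right)} = 0$
$\frac{\frac{1}{110 + 58} - 182}{60 + Q{\left(7 \right)}} = \frac{\frac{1}{110 + 58} - 182}{60 + 0} = \frac{\frac{1}{168} - 182}{60} = \left(\frac{1}{168} - 182\right) \frac{1}{60} = \left(- \frac{30575}{168}\right) \frac{1}{60} = - \frac{6115}{2016}$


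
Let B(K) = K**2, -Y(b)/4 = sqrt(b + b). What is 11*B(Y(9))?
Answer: 3168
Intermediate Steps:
Y(b) = -4*sqrt(2)*sqrt(b) (Y(b) = -4*sqrt(b + b) = -4*sqrt(2)*sqrt(b))
11*B(Y(9)) = 11*(-4*sqrt(2)*sqrt(9))**2 = 11*(-4*sqrt(2)*3)**2 = 11*(-12*sqrt(2))**2 = 11*288 = 3168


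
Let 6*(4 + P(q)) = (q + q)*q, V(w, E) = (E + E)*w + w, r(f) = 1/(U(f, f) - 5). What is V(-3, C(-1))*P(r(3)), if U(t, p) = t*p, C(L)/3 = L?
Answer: -955/16 ≈ -59.688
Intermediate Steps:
C(L) = 3*L
U(t, p) = p*t
r(f) = 1/(-5 + f**2) (r(f) = 1/(f*f - 5) = 1/(f**2 - 5) = 1/(-5 + f**2))
V(w, E) = w + 2*E*w (V(w, E) = (2*E)*w + w = 2*E*w + w = w + 2*E*w)
P(q) = -4 + q**2/3 (P(q) = -4 + ((q + q)*q)/6 = -4 + ((2*q)*q)/6 = -4 + (2*q**2)/6 = -4 + q**2/3)
V(-3, C(-1))*P(r(3)) = (-3*(1 + 2*(3*(-1))))*(-4 + (1/(-5 + 3**2))**2/3) = (-3*(1 + 2*(-3)))*(-4 + (1/(-5 + 9))**2/3) = (-3*(1 - 6))*(-4 + (1/4)**2/3) = (-3*(-5))*(-4 + (1/4)**2/3) = 15*(-4 + (1/3)*(1/16)) = 15*(-4 + 1/48) = 15*(-191/48) = -955/16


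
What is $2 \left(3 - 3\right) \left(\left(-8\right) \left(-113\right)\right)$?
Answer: $0$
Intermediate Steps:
$2 \left(3 - 3\right) \left(\left(-8\right) \left(-113\right)\right) = 2 \cdot 0 \cdot 904 = 0 \cdot 904 = 0$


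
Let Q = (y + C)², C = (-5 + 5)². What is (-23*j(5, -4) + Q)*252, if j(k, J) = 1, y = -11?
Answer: 24696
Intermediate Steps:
C = 0 (C = 0² = 0)
Q = 121 (Q = (-11 + 0)² = (-11)² = 121)
(-23*j(5, -4) + Q)*252 = (-23*1 + 121)*252 = (-23 + 121)*252 = 98*252 = 24696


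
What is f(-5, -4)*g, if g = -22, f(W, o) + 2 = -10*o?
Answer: -836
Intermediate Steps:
f(W, o) = -2 - 10*o
f(-5, -4)*g = (-2 - 10*(-4))*(-22) = (-2 + 40)*(-22) = 38*(-22) = -836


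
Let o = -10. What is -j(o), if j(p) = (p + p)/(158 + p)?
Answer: 5/37 ≈ 0.13514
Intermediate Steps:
j(p) = 2*p/(158 + p) (j(p) = (2*p)/(158 + p) = 2*p/(158 + p))
-j(o) = -2*(-10)/(158 - 10) = -2*(-10)/148 = -1*(-5/37) = 5/37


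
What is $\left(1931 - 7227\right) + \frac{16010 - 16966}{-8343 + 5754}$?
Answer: $- \frac{13710388}{2589} \approx -5295.6$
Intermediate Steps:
$\left(1931 - 7227\right) + \frac{16010 - 16966}{-8343 + 5754} = -5296 - \frac{956}{-2589} = -5296 - - \frac{956}{2589} = -5296 + \frac{956}{2589} = - \frac{13710388}{2589}$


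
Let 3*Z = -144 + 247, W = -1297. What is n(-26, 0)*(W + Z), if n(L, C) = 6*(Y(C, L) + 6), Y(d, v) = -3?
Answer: -22728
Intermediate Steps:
n(L, C) = 18 (n(L, C) = 6*(-3 + 6) = 6*3 = 18)
Z = 103/3 (Z = (-144 + 247)/3 = (⅓)*103 = 103/3 ≈ 34.333)
n(-26, 0)*(W + Z) = 18*(-1297 + 103/3) = 18*(-3788/3) = -22728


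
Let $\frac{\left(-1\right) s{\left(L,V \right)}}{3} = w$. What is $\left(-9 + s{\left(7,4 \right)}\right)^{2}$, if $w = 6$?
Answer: $729$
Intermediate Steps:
$s{\left(L,V \right)} = -18$ ($s{\left(L,V \right)} = \left(-3\right) 6 = -18$)
$\left(-9 + s{\left(7,4 \right)}\right)^{2} = \left(-9 - 18\right)^{2} = \left(-27\right)^{2} = 729$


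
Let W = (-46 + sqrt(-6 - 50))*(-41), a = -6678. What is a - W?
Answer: -8564 + 82*I*sqrt(14) ≈ -8564.0 + 306.82*I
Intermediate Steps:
W = 1886 - 82*I*sqrt(14) (W = (-46 + sqrt(-56))*(-41) = (-46 + 2*I*sqrt(14))*(-41) = 1886 - 82*I*sqrt(14) ≈ 1886.0 - 306.82*I)
a - W = -6678 - (1886 - 82*I*sqrt(14)) = -6678 + (-1886 + 82*I*sqrt(14)) = -8564 + 82*I*sqrt(14)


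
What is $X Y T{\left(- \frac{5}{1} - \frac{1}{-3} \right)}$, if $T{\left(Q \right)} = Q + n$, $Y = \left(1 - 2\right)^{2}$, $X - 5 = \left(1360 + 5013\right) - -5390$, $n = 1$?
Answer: $- \frac{129448}{3} \approx -43149.0$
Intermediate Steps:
$X = 11768$ ($X = 5 + \left(\left(1360 + 5013\right) - -5390\right) = 5 + \left(6373 + 5390\right) = 5 + 11763 = 11768$)
$Y = 1$ ($Y = \left(-1\right)^{2} = 1$)
$T{\left(Q \right)} = 1 + Q$ ($T{\left(Q \right)} = Q + 1 = 1 + Q$)
$X Y T{\left(- \frac{5}{1} - \frac{1}{-3} \right)} = 11768 \cdot 1 \left(1 - \left(- \frac{1}{3} + 5\right)\right) = 11768 \cdot 1 \left(1 - \frac{14}{3}\right) = 11768 \cdot 1 \left(- \frac{11}{3}\right) = 11768 \left(- \frac{11}{3}\right) = - \frac{129448}{3}$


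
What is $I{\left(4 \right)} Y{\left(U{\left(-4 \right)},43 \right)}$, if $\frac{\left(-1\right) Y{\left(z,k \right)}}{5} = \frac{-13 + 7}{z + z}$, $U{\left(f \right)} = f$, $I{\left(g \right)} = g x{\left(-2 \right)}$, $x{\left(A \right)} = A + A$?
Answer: $60$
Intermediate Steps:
$x{\left(A \right)} = 2 A$
$I{\left(g \right)} = - 4 g$ ($I{\left(g \right)} = g 2 \left(-2\right) = g \left(-4\right) = - 4 g$)
$Y{\left(z,k \right)} = \frac{15}{z}$ ($Y{\left(z,k \right)} = - 5 \frac{-13 + 7}{z + z} = - 5 \left(- \frac{6}{2 z}\right) = - 5 \left(- 6 \frac{1}{2 z}\right) = - 5 \left(- \frac{3}{z}\right) = \frac{15}{z}$)
$I{\left(4 \right)} Y{\left(U{\left(-4 \right)},43 \right)} = \left(-4\right) 4 \frac{15}{-4} = - 16 \cdot 15 \left(- \frac{1}{4}\right) = \left(-16\right) \left(- \frac{15}{4}\right) = 60$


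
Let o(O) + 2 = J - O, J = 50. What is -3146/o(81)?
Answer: 286/3 ≈ 95.333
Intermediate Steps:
o(O) = 48 - O (o(O) = -2 + (50 - O) = 48 - O)
-3146/o(81) = -3146/(48 - 1*81) = -3146/(48 - 81) = -3146/(-33) = -3146*(-1/33) = 286/3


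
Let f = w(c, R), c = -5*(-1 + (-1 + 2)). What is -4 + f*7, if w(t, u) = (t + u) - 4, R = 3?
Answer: -11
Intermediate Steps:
c = 0 (c = -5*(-1 + 1) = -5*0 = 0)
w(t, u) = -4 + t + u
f = -1 (f = -4 + 0 + 3 = -1)
-4 + f*7 = -4 - 1*7 = -4 - 7 = -11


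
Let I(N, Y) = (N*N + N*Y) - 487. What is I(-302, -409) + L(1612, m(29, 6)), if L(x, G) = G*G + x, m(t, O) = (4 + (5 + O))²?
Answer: 266472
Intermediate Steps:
I(N, Y) = -487 + N² + N*Y (I(N, Y) = (N² + N*Y) - 487 = -487 + N² + N*Y)
m(t, O) = (9 + O)²
L(x, G) = x + G² (L(x, G) = G² + x = x + G²)
I(-302, -409) + L(1612, m(29, 6)) = (-487 + (-302)² - 302*(-409)) + (1612 + ((9 + 6)²)²) = (-487 + 91204 + 123518) + (1612 + (15²)²) = 214235 + (1612 + 225²) = 214235 + (1612 + 50625) = 214235 + 52237 = 266472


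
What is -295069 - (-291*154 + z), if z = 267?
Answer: -250522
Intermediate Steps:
-295069 - (-291*154 + z) = -295069 - (-291*154 + 267) = -295069 - (-44814 + 267) = -295069 - 1*(-44547) = -295069 + 44547 = -250522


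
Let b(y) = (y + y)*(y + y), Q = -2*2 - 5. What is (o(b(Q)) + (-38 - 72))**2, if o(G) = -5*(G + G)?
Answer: 11222500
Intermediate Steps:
Q = -9 (Q = -4 - 5 = -9)
b(y) = 4*y**2 (b(y) = (2*y)*(2*y) = 4*y**2)
o(G) = -10*G
(o(b(Q)) + (-38 - 72))**2 = (-40*(-9)**2 + (-38 - 72))**2 = (-40*81 - 110)**2 = (-10*324 - 110)**2 = (-3240 - 110)**2 = (-3350)**2 = 11222500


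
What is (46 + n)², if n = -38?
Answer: 64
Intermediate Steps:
(46 + n)² = (46 - 38)² = 8² = 64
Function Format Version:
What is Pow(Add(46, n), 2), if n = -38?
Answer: 64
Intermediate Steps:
Pow(Add(46, n), 2) = Pow(Add(46, -38), 2) = Pow(8, 2) = 64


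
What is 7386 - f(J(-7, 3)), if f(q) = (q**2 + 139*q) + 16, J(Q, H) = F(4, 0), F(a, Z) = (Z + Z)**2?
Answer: 7370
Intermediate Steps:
F(a, Z) = 4*Z**2 (F(a, Z) = (2*Z)**2 = 4*Z**2)
J(Q, H) = 0 (J(Q, H) = 4*0**2 = 4*0 = 0)
f(q) = 16 + q**2 + 139*q
7386 - f(J(-7, 3)) = 7386 - (16 + 0**2 + 139*0) = 7386 - (16 + 0 + 0) = 7386 - 1*16 = 7386 - 16 = 7370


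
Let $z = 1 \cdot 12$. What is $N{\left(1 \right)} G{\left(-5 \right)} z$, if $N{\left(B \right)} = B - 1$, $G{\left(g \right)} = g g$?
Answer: $0$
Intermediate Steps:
$G{\left(g \right)} = g^{2}$
$N{\left(B \right)} = -1 + B$ ($N{\left(B \right)} = B - 1 = -1 + B$)
$z = 12$
$N{\left(1 \right)} G{\left(-5 \right)} z = \left(-1 + 1\right) \left(-5\right)^{2} \cdot 12 = 0 \cdot 25 \cdot 12 = 0 \cdot 12 = 0$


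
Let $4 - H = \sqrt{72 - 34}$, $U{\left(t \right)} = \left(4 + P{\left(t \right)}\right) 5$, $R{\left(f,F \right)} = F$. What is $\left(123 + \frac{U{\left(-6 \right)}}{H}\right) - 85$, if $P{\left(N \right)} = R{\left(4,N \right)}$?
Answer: $\frac{438}{11} + \frac{5 \sqrt{38}}{11} \approx 42.62$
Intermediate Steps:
$P{\left(N \right)} = N$
$U{\left(t \right)} = 20 + 5 t$ ($U{\left(t \right)} = \left(4 + t\right) 5 = 20 + 5 t$)
$H = 4 - \sqrt{38}$ ($H = 4 - \sqrt{72 - 34} = 4 - \sqrt{38} \approx -2.1644$)
$\left(123 + \frac{U{\left(-6 \right)}}{H}\right) - 85 = \left(123 + \frac{20 + 5 \left(-6\right)}{4 - \sqrt{38}}\right) - 85 = \left(123 + \frac{20 - 30}{4 - \sqrt{38}}\right) - 85 = \left(123 - \frac{10}{4 - \sqrt{38}}\right) - 85 = 38 - \frac{10}{4 - \sqrt{38}}$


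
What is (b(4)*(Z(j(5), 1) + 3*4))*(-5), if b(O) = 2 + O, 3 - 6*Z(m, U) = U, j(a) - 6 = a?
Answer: -370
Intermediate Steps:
j(a) = 6 + a
Z(m, U) = 1/2 - U/6
(b(4)*(Z(j(5), 1) + 3*4))*(-5) = ((2 + 4)*((1/2 - 1/6*1) + 3*4))*(-5) = (6*((1/2 - 1/6) + 12))*(-5) = (6*(1/3 + 12))*(-5) = (6*(37/3))*(-5) = 74*(-5) = -370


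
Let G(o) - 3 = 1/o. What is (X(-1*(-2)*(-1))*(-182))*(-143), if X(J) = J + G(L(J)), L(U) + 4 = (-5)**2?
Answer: 81796/3 ≈ 27265.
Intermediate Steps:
L(U) = 21 (L(U) = -4 + (-5)**2 = -4 + 25 = 21)
G(o) = 3 + 1/o
X(J) = 64/21 + J (X(J) = J + (3 + 1/21) = J + 64/21 = 64/21 + J)
(X(-1*(-2)*(-1))*(-182))*(-143) = ((64/21 - 1*(-2)*(-1))*(-182))*(-143) = ((64/21 + 2*(-1))*(-182))*(-143) = ((64/21 - 2)*(-182))*(-143) = ((22/21)*(-182))*(-143) = -572/3*(-143) = 81796/3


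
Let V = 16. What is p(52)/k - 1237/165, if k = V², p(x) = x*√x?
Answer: -1237/165 + 13*√13/32 ≈ -6.0322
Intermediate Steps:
p(x) = x^(3/2)
k = 256 (k = 16² = 256)
p(52)/k - 1237/165 = 52^(3/2)/256 - 1237/165 = (104*√13)*(1/256) - 1237*1/165 = 13*√13/32 - 1237/165 = -1237/165 + 13*√13/32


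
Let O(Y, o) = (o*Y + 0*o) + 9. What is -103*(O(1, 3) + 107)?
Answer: -12257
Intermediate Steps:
O(Y, o) = 9 + Y*o (O(Y, o) = (Y*o + 0) + 9 = Y*o + 9 = 9 + Y*o)
-103*(O(1, 3) + 107) = -103*((9 + 1*3) + 107) = -103*((9 + 3) + 107) = -103*(12 + 107) = -103*119 = -12257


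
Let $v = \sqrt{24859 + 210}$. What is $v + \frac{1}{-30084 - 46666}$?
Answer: $- \frac{1}{76750} + \sqrt{25069} \approx 158.33$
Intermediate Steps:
$v = \sqrt{25069} \approx 158.33$
$v + \frac{1}{-30084 - 46666} = \sqrt{25069} + \frac{1}{-30084 - 46666} = \sqrt{25069} + \frac{1}{-76750} = \sqrt{25069} - \frac{1}{76750} = - \frac{1}{76750} + \sqrt{25069}$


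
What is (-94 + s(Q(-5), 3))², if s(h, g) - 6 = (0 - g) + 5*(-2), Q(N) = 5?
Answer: 10201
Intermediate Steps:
s(h, g) = -4 - g (s(h, g) = 6 + ((0 - g) + 5*(-2)) = 6 + (-g - 10) = 6 + (-10 - g) = -4 - g)
(-94 + s(Q(-5), 3))² = (-94 + (-4 - 1*3))² = (-94 + (-4 - 3))² = (-94 - 7)² = (-101)² = 10201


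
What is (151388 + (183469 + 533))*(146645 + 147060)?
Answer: 98505719950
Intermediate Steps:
(151388 + (183469 + 533))*(146645 + 147060) = (151388 + 184002)*293705 = 335390*293705 = 98505719950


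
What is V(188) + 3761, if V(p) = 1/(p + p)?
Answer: 1414137/376 ≈ 3761.0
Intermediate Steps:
V(p) = 1/(2*p)
V(188) + 3761 = (1/2)/188 + 3761 = (1/2)*(1/188) + 3761 = 1/376 + 3761 = 1414137/376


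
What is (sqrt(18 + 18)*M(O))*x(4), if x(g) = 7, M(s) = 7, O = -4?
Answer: 294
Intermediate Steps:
(sqrt(18 + 18)*M(O))*x(4) = (sqrt(18 + 18)*7)*7 = (sqrt(36)*7)*7 = (6*7)*7 = 42*7 = 294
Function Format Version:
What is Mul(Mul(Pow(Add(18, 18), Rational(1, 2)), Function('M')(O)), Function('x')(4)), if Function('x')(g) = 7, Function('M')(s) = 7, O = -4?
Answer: 294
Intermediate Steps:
Mul(Mul(Pow(Add(18, 18), Rational(1, 2)), Function('M')(O)), Function('x')(4)) = Mul(Mul(Pow(Add(18, 18), Rational(1, 2)), 7), 7) = Mul(Mul(Pow(36, Rational(1, 2)), 7), 7) = Mul(Mul(6, 7), 7) = Mul(42, 7) = 294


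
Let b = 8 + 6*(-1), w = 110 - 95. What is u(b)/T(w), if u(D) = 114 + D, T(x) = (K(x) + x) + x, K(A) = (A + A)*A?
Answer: 29/120 ≈ 0.24167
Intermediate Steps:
K(A) = 2*A² (K(A) = (2*A)*A = 2*A²)
w = 15
b = 2 (b = 8 - 6 = 2)
T(x) = 2*x + 2*x² (T(x) = (2*x² + x) + x = (x + 2*x²) + x = 2*x + 2*x²)
u(b)/T(w) = (114 + 2)/((2*15*(1 + 15))) = 116/((2*15*16)) = 116/480 = 116*(1/480) = 29/120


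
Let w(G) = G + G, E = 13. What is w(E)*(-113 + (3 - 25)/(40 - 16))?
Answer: -17771/6 ≈ -2961.8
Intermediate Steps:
w(G) = 2*G
w(E)*(-113 + (3 - 25)/(40 - 16)) = (2*13)*(-113 + (3 - 25)/(40 - 16)) = 26*(-113 - 22/24) = 26*(-113 - 22*1/24) = 26*(-113 - 11/12) = 26*(-1367/12) = -17771/6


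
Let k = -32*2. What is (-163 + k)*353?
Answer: -80131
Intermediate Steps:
k = -64
(-163 + k)*353 = (-163 - 64)*353 = -227*353 = -80131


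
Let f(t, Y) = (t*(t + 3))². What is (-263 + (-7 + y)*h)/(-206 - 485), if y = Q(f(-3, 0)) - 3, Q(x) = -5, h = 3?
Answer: 308/691 ≈ 0.44573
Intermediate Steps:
f(t, Y) = t²*(3 + t)² (f(t, Y) = (t*(3 + t))² = t²*(3 + t)²)
y = -8 (y = -5 - 3 = -8)
(-263 + (-7 + y)*h)/(-206 - 485) = (-263 + (-7 - 8)*3)/(-206 - 485) = (-263 - 15*3)/(-691) = (-263 - 45)*(-1/691) = -308*(-1/691) = 308/691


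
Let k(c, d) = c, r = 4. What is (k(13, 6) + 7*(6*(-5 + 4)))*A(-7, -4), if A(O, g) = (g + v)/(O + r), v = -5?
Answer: -87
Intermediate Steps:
A(O, g) = (-5 + g)/(4 + O) (A(O, g) = (g - 5)/(O + 4) = (-5 + g)/(4 + O))
(k(13, 6) + 7*(6*(-5 + 4)))*A(-7, -4) = (13 + 7*(6*(-5 + 4)))*((-5 - 4)/(4 - 7)) = (13 + 7*(6*(-1)))*(-9/(-3)) = (13 + 7*(-6))*(-⅓*(-9)) = (13 - 42)*3 = -29*3 = -87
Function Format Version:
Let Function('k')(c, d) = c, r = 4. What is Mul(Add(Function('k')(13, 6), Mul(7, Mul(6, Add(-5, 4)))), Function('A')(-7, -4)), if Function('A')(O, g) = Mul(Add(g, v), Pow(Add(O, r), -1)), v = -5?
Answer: -87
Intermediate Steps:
Function('A')(O, g) = Mul(Pow(Add(4, O), -1), Add(-5, g)) (Function('A')(O, g) = Mul(Add(g, -5), Pow(Add(O, 4), -1)) = Mul(Add(-5, g), Pow(Add(4, O), -1)) = Mul(Pow(Add(4, O), -1), Add(-5, g)))
Mul(Add(Function('k')(13, 6), Mul(7, Mul(6, Add(-5, 4)))), Function('A')(-7, -4)) = Mul(Add(13, Mul(7, Mul(6, Add(-5, 4)))), Mul(Pow(Add(4, -7), -1), Add(-5, -4))) = Mul(Add(13, Mul(7, Mul(6, -1))), Mul(Pow(-3, -1), -9)) = Mul(Add(13, Mul(7, -6)), Mul(Rational(-1, 3), -9)) = Mul(Add(13, -42), 3) = Mul(-29, 3) = -87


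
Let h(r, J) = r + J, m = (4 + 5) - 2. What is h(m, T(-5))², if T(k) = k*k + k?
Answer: 729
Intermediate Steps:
T(k) = k + k² (T(k) = k² + k = k + k²)
m = 7 (m = 9 - 2 = 7)
h(r, J) = J + r
h(m, T(-5))² = (-5*(1 - 5) + 7)² = (-5*(-4) + 7)² = (20 + 7)² = 27² = 729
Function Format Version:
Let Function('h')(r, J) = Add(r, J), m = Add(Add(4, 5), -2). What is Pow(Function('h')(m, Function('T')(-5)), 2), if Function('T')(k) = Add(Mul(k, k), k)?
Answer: 729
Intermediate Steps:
Function('T')(k) = Add(k, Pow(k, 2)) (Function('T')(k) = Add(Pow(k, 2), k) = Add(k, Pow(k, 2)))
m = 7 (m = Add(9, -2) = 7)
Function('h')(r, J) = Add(J, r)
Pow(Function('h')(m, Function('T')(-5)), 2) = Pow(Add(Mul(-5, Add(1, -5)), 7), 2) = Pow(Add(Mul(-5, -4), 7), 2) = Pow(Add(20, 7), 2) = Pow(27, 2) = 729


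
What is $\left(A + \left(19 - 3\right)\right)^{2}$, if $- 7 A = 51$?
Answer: $\frac{3721}{49} \approx 75.939$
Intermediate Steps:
$A = - \frac{51}{7}$ ($A = \left(- \frac{1}{7}\right) 51 = - \frac{51}{7} \approx -7.2857$)
$\left(A + \left(19 - 3\right)\right)^{2} = \left(- \frac{51}{7} + \left(19 - 3\right)\right)^{2} = \left(- \frac{51}{7} + 16\right)^{2} = \left(\frac{61}{7}\right)^{2} = \frac{3721}{49}$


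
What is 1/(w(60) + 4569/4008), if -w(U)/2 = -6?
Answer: 1336/17555 ≈ 0.076104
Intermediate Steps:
w(U) = 12 (w(U) = -2*(-6) = 12)
1/(w(60) + 4569/4008) = 1/(12 + 4569/4008) = 1/(12 + 4569*(1/4008)) = 1/(12 + 1523/1336) = 1/(17555/1336) = 1336/17555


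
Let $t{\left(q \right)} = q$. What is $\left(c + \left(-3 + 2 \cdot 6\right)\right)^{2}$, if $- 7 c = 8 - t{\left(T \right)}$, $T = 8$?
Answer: $81$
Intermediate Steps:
$c = 0$ ($c = - \frac{8 - 8}{7} = \left(- \frac{1}{7}\right) 0 = 0$)
$\left(c + \left(-3 + 2 \cdot 6\right)\right)^{2} = \left(0 + \left(-3 + 2 \cdot 6\right)\right)^{2} = \left(0 + \left(-3 + 12\right)\right)^{2} = \left(0 + 9\right)^{2} = 9^{2} = 81$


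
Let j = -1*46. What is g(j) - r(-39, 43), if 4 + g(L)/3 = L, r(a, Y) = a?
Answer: -111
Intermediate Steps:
j = -46
g(L) = -12 + 3*L
g(j) - r(-39, 43) = (-12 + 3*(-46)) - 1*(-39) = (-12 - 138) + 39 = -150 + 39 = -111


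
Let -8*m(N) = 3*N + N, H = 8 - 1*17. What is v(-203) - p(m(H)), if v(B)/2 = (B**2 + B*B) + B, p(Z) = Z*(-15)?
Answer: 328995/2 ≈ 1.6450e+5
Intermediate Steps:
H = -9 (H = 8 - 17 = -9)
m(N) = -N/2 (m(N) = -(3*N + N)/8 = -N/2)
p(Z) = -15*Z
v(B) = 2*B + 4*B**2 (v(B) = 2*((B**2 + B*B) + B) = 2*((B**2 + B**2) + B) = 2*(2*B**2 + B) = 2*(B + 2*B**2) = 2*B + 4*B**2)
v(-203) - p(m(H)) = 2*(-203)*(1 + 2*(-203)) - (-15)*(-1/2*(-9)) = 2*(-203)*(1 - 406) - (-15)*9/2 = 2*(-203)*(-405) - 1*(-135/2) = 164430 + 135/2 = 328995/2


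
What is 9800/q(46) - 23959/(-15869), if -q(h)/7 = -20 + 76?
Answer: -372766/15869 ≈ -23.490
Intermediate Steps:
q(h) = -392 (q(h) = -7*(-20 + 76) = -7*56 = -392)
9800/q(46) - 23959/(-15869) = 9800/(-392) - 23959/(-15869) = 9800*(-1/392) - 23959*(-1/15869) = -25 + 23959/15869 = -372766/15869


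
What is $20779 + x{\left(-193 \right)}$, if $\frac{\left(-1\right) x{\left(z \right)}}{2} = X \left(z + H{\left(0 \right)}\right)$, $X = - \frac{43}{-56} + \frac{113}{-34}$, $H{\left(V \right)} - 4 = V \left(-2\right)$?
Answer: $\frac{1347281}{68} \approx 19813.0$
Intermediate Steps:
$H{\left(V \right)} = 4 - 2 V$ ($H{\left(V \right)} = 4 + V \left(-2\right) = 4 - 2 V$)
$X = - \frac{2433}{952}$ ($X = \left(-43\right) \left(- \frac{1}{56}\right) + 113 \left(- \frac{1}{34}\right) = \frac{43}{56} - \frac{113}{34} = - \frac{2433}{952} \approx -2.5557$)
$x{\left(z \right)} = \frac{2433}{119} + \frac{2433 z}{476}$ ($x{\left(z \right)} = - 2 \left(- \frac{2433 \left(z + \left(4 - 0\right)\right)}{952}\right) = - 2 \left(- \frac{2433 \left(z + \left(4 + 0\right)\right)}{952}\right) = - 2 \left(- \frac{2433 \left(z + 4\right)}{952}\right) = - 2 \left(- \frac{2433 \left(4 + z\right)}{952}\right) = - 2 \left(- \frac{2433}{238} - \frac{2433 z}{952}\right) = \frac{2433}{119} + \frac{2433 z}{476}$)
$20779 + x{\left(-193 \right)} = 20779 + \left(\frac{2433}{119} + \frac{2433}{476} \left(-193\right)\right) = 20779 + \left(\frac{2433}{119} - \frac{469569}{476}\right) = 20779 - \frac{65691}{68} = \frac{1347281}{68}$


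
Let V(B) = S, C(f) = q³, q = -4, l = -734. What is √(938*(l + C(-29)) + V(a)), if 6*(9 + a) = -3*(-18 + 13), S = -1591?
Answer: I*√750115 ≈ 866.09*I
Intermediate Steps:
C(f) = -64 (C(f) = (-4)³ = -64)
a = -13/2 (a = -9 + (-3*(-18 + 13))/6 = -9 + (-3*(-5))/6 = -9 + (⅙)*15 = -9 + 5/2 = -13/2 ≈ -6.5000)
V(B) = -1591
√(938*(l + C(-29)) + V(a)) = √(938*(-734 - 64) - 1591) = √(938*(-798) - 1591) = √(-748524 - 1591) = √(-750115) = I*√750115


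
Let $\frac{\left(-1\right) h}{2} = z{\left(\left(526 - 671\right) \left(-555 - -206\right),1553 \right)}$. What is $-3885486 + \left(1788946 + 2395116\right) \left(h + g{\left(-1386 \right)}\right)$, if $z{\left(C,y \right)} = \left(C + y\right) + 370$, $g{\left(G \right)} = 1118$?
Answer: $-434886921642$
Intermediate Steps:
$z{\left(C,y \right)} = 370 + C + y$
$h = -105056$ ($h = - 2 \left(370 + \left(526 - 671\right) \left(-555 - -206\right) + 1553\right) = - 2 \left(370 - 145 \left(-555 + 206\right) + 1553\right) = - 2 \left(370 - -50605 + 1553\right) = - 2 \left(370 + 50605 + 1553\right) = \left(-2\right) 52528 = -105056$)
$-3885486 + \left(1788946 + 2395116\right) \left(h + g{\left(-1386 \right)}\right) = -3885486 + \left(1788946 + 2395116\right) \left(-105056 + 1118\right) = -3885486 + 4184062 \left(-103938\right) = -3885486 - 434883036156 = -434886921642$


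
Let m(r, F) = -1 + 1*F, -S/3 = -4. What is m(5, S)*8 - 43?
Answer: 45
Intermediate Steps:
S = 12 (S = -3*(-4) = 12)
m(r, F) = -1 + F
m(5, S)*8 - 43 = (-1 + 12)*8 - 43 = 11*8 - 43 = 88 - 43 = 45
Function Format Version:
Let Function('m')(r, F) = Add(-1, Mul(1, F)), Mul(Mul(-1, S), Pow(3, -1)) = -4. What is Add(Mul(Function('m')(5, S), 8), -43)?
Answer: 45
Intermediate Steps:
S = 12 (S = Mul(-3, -4) = 12)
Function('m')(r, F) = Add(-1, F)
Add(Mul(Function('m')(5, S), 8), -43) = Add(Mul(Add(-1, 12), 8), -43) = Add(Mul(11, 8), -43) = Add(88, -43) = 45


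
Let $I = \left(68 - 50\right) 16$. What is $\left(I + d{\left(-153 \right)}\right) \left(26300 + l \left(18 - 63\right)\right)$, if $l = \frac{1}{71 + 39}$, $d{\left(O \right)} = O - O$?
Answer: $\frac{83317104}{11} \approx 7.5743 \cdot 10^{6}$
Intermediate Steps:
$d{\left(O \right)} = 0$
$l = \frac{1}{110} \approx 0.0090909$
$I = 288$ ($I = 18 \cdot 16 = 288$)
$\left(I + d{\left(-153 \right)}\right) \left(26300 + l \left(18 - 63\right)\right) = \left(288 + 0\right) \left(26300 + \frac{18 - 63}{110}\right) = 288 \left(26300 + \frac{1}{110} \left(-45\right)\right) = 288 \left(26300 - \frac{9}{22}\right) = 288 \cdot \frac{578591}{22} = \frac{83317104}{11}$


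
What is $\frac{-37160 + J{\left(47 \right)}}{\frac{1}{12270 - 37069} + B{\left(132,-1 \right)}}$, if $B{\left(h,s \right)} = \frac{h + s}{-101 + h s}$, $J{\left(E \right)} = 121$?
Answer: $\frac{214017527513}{3248902} \approx 65874.0$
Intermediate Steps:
$B{\left(h,s \right)} = \frac{h + s}{-101 + h s}$
$\frac{-37160 + J{\left(47 \right)}}{\frac{1}{12270 - 37069} + B{\left(132,-1 \right)}} = \frac{-37160 + 121}{\frac{1}{12270 - 37069} + \frac{132 - 1}{-101 + 132 \left(-1\right)}} = - \frac{37039}{\frac{1}{-24799} + \frac{1}{-101 - 132} \cdot 131} = - \frac{37039}{- \frac{1}{24799} + \frac{1}{-233} \cdot 131} = - \frac{37039}{- \frac{1}{24799} - \frac{131}{233}} = - \frac{37039}{- \frac{3248902}{5778167}} = \left(-37039\right) \left(- \frac{5778167}{3248902}\right) = \frac{214017527513}{3248902}$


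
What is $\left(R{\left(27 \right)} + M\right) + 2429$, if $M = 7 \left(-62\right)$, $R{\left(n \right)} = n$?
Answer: $2022$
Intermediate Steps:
$M = -434$
$\left(R{\left(27 \right)} + M\right) + 2429 = \left(27 - 434\right) + 2429 = -407 + 2429 = 2022$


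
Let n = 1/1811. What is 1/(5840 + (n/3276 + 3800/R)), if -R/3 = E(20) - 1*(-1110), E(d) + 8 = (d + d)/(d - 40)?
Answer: 65261196/381050235395 ≈ 0.00017127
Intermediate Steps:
E(d) = -8 + 2*d/(-40 + d) (E(d) = -8 + (d + d)/(d - 40) = -8 + (2*d)/(-40 + d) = -8 + 2*d/(-40 + d))
n = 1/1811 ≈ 0.00055218
R = -3300 (R = -3*(2*(160 - 3*20)/(-40 + 20) - 1*(-1110)) = -3*(2*(160 - 60)/(-20) + 1110) = -3*(2*(-1/20)*100 + 1110) = -3*(-10 + 1110) = -3*1100 = -3300)
1/(5840 + (n/3276 + 3800/R)) = 1/(5840 + ((1/1811)/3276 + 3800/(-3300))) = 1/(5840 + ((1/1811)*(1/3276) + 3800*(-1/3300))) = 1/(5840 + (1/5932836 - 38/33)) = 1/(5840 - 75149245/65261196) = 1/(381050235395/65261196) = 65261196/381050235395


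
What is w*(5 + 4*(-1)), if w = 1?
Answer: 1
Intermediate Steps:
w*(5 + 4*(-1)) = 1*(5 + 4*(-1)) = 1*(5 - 4) = 1*1 = 1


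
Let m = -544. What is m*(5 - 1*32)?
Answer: 14688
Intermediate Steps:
m*(5 - 1*32) = -544*(5 - 1*32) = -544*(5 - 32) = -544*(-27) = 14688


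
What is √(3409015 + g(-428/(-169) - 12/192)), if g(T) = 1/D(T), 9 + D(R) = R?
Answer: √1062827362241207/17657 ≈ 1846.4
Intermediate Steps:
D(R) = -9 + R
g(T) = 1/(-9 + T)
√(3409015 + g(-428/(-169) - 12/192)) = √(3409015 + 1/(-9 + (-428/(-169) - 12/192))) = √(3409015 + 1/(-9 + (-428*(-1/169) - 12*1/192))) = √(3409015 + 1/(-9 + (428/169 - 1/16))) = √(3409015 + 1/(-9 + 6679/2704)) = √(3409015 + 1/(-17657/2704)) = √(3409015 - 2704/17657) = √(60192975151/17657) = √1062827362241207/17657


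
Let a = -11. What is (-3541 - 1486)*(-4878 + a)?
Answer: 24577003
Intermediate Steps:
(-3541 - 1486)*(-4878 + a) = (-3541 - 1486)*(-4878 - 11) = -5027*(-4889) = 24577003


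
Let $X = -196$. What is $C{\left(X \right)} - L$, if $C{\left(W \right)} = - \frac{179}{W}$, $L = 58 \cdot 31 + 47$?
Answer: $- \frac{361441}{196} \approx -1844.1$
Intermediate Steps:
$L = 1845$ ($L = 1798 + 47 = 1845$)
$C{\left(X \right)} - L = - \frac{179}{-196} - 1845 = \left(-179\right) \left(- \frac{1}{196}\right) - 1845 = \frac{179}{196} - 1845 = - \frac{361441}{196}$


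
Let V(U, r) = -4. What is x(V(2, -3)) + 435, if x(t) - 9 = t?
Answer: 440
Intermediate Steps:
x(t) = 9 + t
x(V(2, -3)) + 435 = (9 - 4) + 435 = 5 + 435 = 440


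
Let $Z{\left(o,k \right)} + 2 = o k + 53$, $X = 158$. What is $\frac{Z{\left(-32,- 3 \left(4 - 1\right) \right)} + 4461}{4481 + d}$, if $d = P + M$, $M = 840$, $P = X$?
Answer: $\frac{4800}{5479} \approx 0.87607$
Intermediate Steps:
$P = 158$
$Z{\left(o,k \right)} = 51 + k o$ ($Z{\left(o,k \right)} = -2 + \left(o k + 53\right) = -2 + \left(k o + 53\right) = -2 + \left(53 + k o\right) = 51 + k o$)
$d = 998$ ($d = 158 + 840 = 998$)
$\frac{Z{\left(-32,- 3 \left(4 - 1\right) \right)} + 4461}{4481 + d} = \frac{\left(51 + - 3 \left(4 - 1\right) \left(-32\right)\right) + 4461}{4481 + 998} = \frac{\left(51 + \left(-3\right) 3 \left(-32\right)\right) + 4461}{5479} = \left(\left(51 - -288\right) + 4461\right) \frac{1}{5479} = \left(\left(51 + 288\right) + 4461\right) \frac{1}{5479} = \left(339 + 4461\right) \frac{1}{5479} = 4800 \cdot \frac{1}{5479} = \frac{4800}{5479}$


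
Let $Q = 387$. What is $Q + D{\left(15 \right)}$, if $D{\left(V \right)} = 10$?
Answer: $397$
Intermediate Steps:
$Q + D{\left(15 \right)} = 387 + 10 = 397$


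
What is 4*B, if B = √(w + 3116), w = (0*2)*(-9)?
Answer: 8*√779 ≈ 223.28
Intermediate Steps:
w = 0 (w = 0*(-9) = 0)
B = 2*√779 (B = √(0 + 3116) = √3116 = 2*√779 ≈ 55.821)
4*B = 4*(2*√779) = 8*√779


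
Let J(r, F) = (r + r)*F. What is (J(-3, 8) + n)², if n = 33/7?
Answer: 91809/49 ≈ 1873.7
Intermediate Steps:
n = 33/7 (n = 33*(⅐) = 33/7 ≈ 4.7143)
J(r, F) = 2*F*r (J(r, F) = (2*r)*F = 2*F*r)
(J(-3, 8) + n)² = (2*8*(-3) + 33/7)² = (-48 + 33/7)² = (-303/7)² = 91809/49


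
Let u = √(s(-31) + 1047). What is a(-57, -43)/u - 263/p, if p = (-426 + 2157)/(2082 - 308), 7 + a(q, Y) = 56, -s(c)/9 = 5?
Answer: -466562/1731 + 49*√1002/1002 ≈ -267.99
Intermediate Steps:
s(c) = -45 (s(c) = -9*5 = -45)
a(q, Y) = 49 (a(q, Y) = -7 + 56 = 49)
p = 1731/1774 ≈ 0.97576
u = √1002 (u = √(-45 + 1047) = √1002 ≈ 31.654)
a(-57, -43)/u - 263/p = 49/(√1002) - 263/1731/1774 = 49*(√1002/1002) - 263*1774/1731 = 49*√1002/1002 - 466562/1731 = -466562/1731 + 49*√1002/1002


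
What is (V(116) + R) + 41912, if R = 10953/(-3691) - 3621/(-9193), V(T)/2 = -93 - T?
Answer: 1407860650504/33931363 ≈ 41491.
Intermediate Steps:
V(T) = -186 - 2*T (V(T) = 2*(-93 - T) = -186 - 2*T)
R = -87325818/33931363 (R = 10953*(-1/3691) - 3621*(-1/9193) = -10953/3691 + 3621/9193 = -87325818/33931363 ≈ -2.5736)
(V(116) + R) + 41912 = ((-186 - 2*116) - 87325818/33931363) + 41912 = ((-186 - 232) - 87325818/33931363) + 41912 = (-418 - 87325818/33931363) + 41912 = -14270635552/33931363 + 41912 = 1407860650504/33931363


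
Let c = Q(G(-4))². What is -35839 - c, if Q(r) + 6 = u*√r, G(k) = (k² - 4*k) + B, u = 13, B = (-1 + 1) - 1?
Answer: -41114 + 156*√31 ≈ -40245.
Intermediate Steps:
B = -1 (B = 0 - 1 = -1)
G(k) = -1 + k² - 4*k (G(k) = (k² - 4*k) - 1 = -1 + k² - 4*k)
Q(r) = -6 + 13*√r
c = (-6 + 13*√31)² (c = (-6 + 13*√(-1 + (-4)² - 4*(-4)))² = (-6 + 13*√(-1 + 16 + 16))² = (-6 + 13*√31)² ≈ 4406.4)
-35839 - c = -35839 - (5275 - 156*√31) = -35839 + (-5275 + 156*√31) = -41114 + 156*√31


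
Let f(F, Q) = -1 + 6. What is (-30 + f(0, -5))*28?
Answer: -700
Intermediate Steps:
f(F, Q) = 5
(-30 + f(0, -5))*28 = (-30 + 5)*28 = -25*28 = -700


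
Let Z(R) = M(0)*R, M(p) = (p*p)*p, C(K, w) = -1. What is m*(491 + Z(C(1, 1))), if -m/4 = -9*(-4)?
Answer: -70704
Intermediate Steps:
m = -144 (m = -(-36)*(-4) = -4*36 = -144)
M(p) = p**3 (M(p) = p**2*p = p**3)
Z(R) = 0 (Z(R) = 0**3*R = 0*R = 0)
m*(491 + Z(C(1, 1))) = -144*(491 + 0) = -144*491 = -70704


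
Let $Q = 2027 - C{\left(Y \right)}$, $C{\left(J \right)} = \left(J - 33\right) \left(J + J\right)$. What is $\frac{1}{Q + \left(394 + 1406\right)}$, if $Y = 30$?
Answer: $\frac{1}{4007} \approx 0.00024956$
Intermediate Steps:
$C{\left(J \right)} = 2 J \left(-33 + J\right)$ ($C{\left(J \right)} = \left(-33 + J\right) 2 J = 2 J \left(-33 + J\right)$)
$Q = 2207$ ($Q = 2027 - 2 \cdot 30 \left(-33 + 30\right) = 2027 - 2 \cdot 30 \left(-3\right) = 2027 - -180 = 2027 + 180 = 2207$)
$\frac{1}{Q + \left(394 + 1406\right)} = \frac{1}{2207 + \left(394 + 1406\right)} = \frac{1}{2207 + 1800} = \frac{1}{4007}$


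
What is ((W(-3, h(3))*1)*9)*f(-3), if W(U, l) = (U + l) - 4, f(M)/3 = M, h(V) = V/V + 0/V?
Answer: 486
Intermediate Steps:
h(V) = 1 (h(V) = 1 + 0 = 1)
f(M) = 3*M
W(U, l) = -4 + U + l
((W(-3, h(3))*1)*9)*f(-3) = (((-4 - 3 + 1)*1)*9)*(3*(-3)) = (-6*1*9)*(-9) = -6*9*(-9) = -54*(-9) = 486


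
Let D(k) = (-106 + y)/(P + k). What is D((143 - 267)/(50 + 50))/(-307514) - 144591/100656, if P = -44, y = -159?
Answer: -2793843097633/1944888283728 ≈ -1.4365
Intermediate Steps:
D(k) = -265/(-44 + k) (D(k) = (-106 - 159)/(-44 + k) = -265/(-44 + k))
D((143 - 267)/(50 + 50))/(-307514) - 144591/100656 = -265/(-44 + (143 - 267)/(50 + 50))/(-307514) - 144591/100656 = -265/(-44 - 124/100)*(-1/307514) - 144591*1/100656 = -265/(-44 - 124*1/100)*(-1/307514) - 48197/33552 = -265/(-44 - 31/25)*(-1/307514) - 48197/33552 = -265/(-1131/25)*(-1/307514) - 48197/33552 = -265*(-25/1131)*(-1/307514) - 48197/33552 = (6625/1131)*(-1/307514) - 48197/33552 = -6625/347798334 - 48197/33552 = -2793843097633/1944888283728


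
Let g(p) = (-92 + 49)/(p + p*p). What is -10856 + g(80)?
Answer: -70346923/6480 ≈ -10856.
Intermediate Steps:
g(p) = -43/(p + p²)
-10856 + g(80) = -10856 - 43/(80*(1 + 80)) = -10856 - 43*1/80/81 = -10856 - 43*1/80*1/81 = -10856 - 43/6480 = -70346923/6480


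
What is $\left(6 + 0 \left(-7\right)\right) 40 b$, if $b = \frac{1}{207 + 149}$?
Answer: $\frac{60}{89} \approx 0.67416$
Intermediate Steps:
$b = \frac{1}{356} \approx 0.002809$
$\left(6 + 0 \left(-7\right)\right) 40 b = \left(6 + 0 \left(-7\right)\right) 40 \cdot \frac{1}{356} = \left(6 + 0\right) 40 \cdot \frac{1}{356} = 6 \cdot 40 \cdot \frac{1}{356} = 240 \cdot \frac{1}{356} = \frac{60}{89}$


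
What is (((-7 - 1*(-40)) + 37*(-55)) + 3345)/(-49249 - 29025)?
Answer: -1343/78274 ≈ -0.017158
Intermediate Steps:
(((-7 - 1*(-40)) + 37*(-55)) + 3345)/(-49249 - 29025) = (((-7 + 40) - 2035) + 3345)/(-78274) = ((33 - 2035) + 3345)*(-1/78274) = (-2002 + 3345)*(-1/78274) = 1343*(-1/78274) = -1343/78274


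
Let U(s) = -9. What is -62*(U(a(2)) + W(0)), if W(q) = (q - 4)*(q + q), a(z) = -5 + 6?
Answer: 558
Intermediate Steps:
a(z) = 1
W(q) = 2*q*(-4 + q) (W(q) = (-4 + q)*(2*q) = 2*q*(-4 + q))
-62*(U(a(2)) + W(0)) = -62*(-9 + 2*0*(-4 + 0)) = -62*(-9 + 2*0*(-4)) = -62*(-9 + 0) = -62*(-9) = 558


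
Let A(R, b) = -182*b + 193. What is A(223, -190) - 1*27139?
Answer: 7634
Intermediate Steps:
A(R, b) = 193 - 182*b
A(223, -190) - 1*27139 = (193 - 182*(-190)) - 1*27139 = (193 + 34580) - 27139 = 34773 - 27139 = 7634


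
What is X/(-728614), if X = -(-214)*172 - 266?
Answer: -18271/364307 ≈ -0.050153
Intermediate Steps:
X = 36542 (X = -214*(-172) - 266 = 36808 - 266 = 36542)
X/(-728614) = 36542/(-728614) = 36542*(-1/728614) = -18271/364307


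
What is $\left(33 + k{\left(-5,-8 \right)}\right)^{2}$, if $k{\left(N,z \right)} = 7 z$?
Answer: $529$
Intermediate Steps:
$\left(33 + k{\left(-5,-8 \right)}\right)^{2} = \left(33 + 7 \left(-8\right)\right)^{2} = \left(33 - 56\right)^{2} = \left(-23\right)^{2} = 529$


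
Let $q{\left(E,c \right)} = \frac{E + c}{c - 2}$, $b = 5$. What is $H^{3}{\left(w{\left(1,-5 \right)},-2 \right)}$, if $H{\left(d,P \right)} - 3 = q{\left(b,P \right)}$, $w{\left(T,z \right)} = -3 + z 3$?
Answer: $\frac{729}{64} \approx 11.391$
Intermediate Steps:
$w{\left(T,z \right)} = -3 + 3 z$
$q{\left(E,c \right)} = \frac{E + c}{-2 + c}$
$H{\left(d,P \right)} = 3 + \frac{5 + P}{-2 + P}$
$H^{3}{\left(w{\left(1,-5 \right)},-2 \right)} = \left(\frac{-1 + 4 \left(-2\right)}{-2 - 2}\right)^{3} = \left(\frac{-1 - 8}{-4}\right)^{3} = \left(\left(- \frac{1}{4}\right) \left(-9\right)\right)^{3} = \left(\frac{9}{4}\right)^{3} = \frac{729}{64}$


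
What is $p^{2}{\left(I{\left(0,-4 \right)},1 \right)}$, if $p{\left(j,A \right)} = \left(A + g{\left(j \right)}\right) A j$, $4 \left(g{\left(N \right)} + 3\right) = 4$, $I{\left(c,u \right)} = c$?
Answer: $0$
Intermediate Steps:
$g{\left(N \right)} = -2$ ($g{\left(N \right)} = -3 + \frac{1}{4} \cdot 4 = -3 + 1 = -2$)
$p{\left(j,A \right)} = A j \left(-2 + A\right)$ ($p{\left(j,A \right)} = \left(A - 2\right) A j = \left(-2 + A\right) A j = A \left(-2 + A\right) j = A j \left(-2 + A\right)$)
$p^{2}{\left(I{\left(0,-4 \right)},1 \right)} = \left(1 \cdot 0 \left(-2 + 1\right)\right)^{2} = \left(1 \cdot 0 \left(-1\right)\right)^{2} = 0^{2} = 0$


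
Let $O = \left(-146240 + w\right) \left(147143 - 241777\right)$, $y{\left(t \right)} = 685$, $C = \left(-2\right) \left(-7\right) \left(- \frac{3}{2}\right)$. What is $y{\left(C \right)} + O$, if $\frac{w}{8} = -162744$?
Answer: $137048202413$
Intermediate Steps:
$w = -1301952$ ($w = 8 \left(-162744\right) = -1301952$)
$C = -21$ ($C = 14 \left(\left(-3\right) \frac{1}{2}\right) = 14 \left(- \frac{3}{2}\right) = -21$)
$O = 137048201728$ ($O = \left(-146240 - 1301952\right) \left(147143 - 241777\right) = \left(-1448192\right) \left(-94634\right) = 137048201728$)
$y{\left(C \right)} + O = 685 + 137048201728 = 137048202413$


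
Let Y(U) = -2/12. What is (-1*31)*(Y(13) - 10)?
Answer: 1891/6 ≈ 315.17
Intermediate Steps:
Y(U) = -1/6 (Y(U) = -2*1/12 = -1/6)
(-1*31)*(Y(13) - 10) = (-1*31)*(-1/6 - 10) = -31*(-61/6) = 1891/6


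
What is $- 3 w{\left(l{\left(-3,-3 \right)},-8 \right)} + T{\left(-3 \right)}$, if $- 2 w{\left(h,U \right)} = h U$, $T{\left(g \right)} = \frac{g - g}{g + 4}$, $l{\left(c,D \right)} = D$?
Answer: $36$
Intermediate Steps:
$T{\left(g \right)} = 0$ ($T{\left(g \right)} = \frac{0}{4 + g} = 0$)
$w{\left(h,U \right)} = - \frac{U h}{2}$ ($w{\left(h,U \right)} = - \frac{h U}{2} = - \frac{U h}{2}$)
$- 3 w{\left(l{\left(-3,-3 \right)},-8 \right)} + T{\left(-3 \right)} = - 3 \left(\left(- \frac{1}{2}\right) \left(-8\right) \left(-3\right)\right) + 0 = \left(-3\right) \left(-12\right) + 0 = 36 + 0 = 36$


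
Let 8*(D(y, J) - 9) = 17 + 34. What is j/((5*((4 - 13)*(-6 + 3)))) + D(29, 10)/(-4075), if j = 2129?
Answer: 13877759/880200 ≈ 15.767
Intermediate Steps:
D(y, J) = 123/8 (D(y, J) = 9 + (17 + 34)/8 = 9 + (⅛)*51 = 9 + 51/8 = 123/8)
j/((5*((4 - 13)*(-6 + 3)))) + D(29, 10)/(-4075) = 2129/((5*((4 - 13)*(-6 + 3)))) + (123/8)/(-4075) = 2129/((5*(-9*(-3)))) + (123/8)*(-1/4075) = 2129/((5*27)) - 123/32600 = 2129/135 - 123/32600 = 13877759/880200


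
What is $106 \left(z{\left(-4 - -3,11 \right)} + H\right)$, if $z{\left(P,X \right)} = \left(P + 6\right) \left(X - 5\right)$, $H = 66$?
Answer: $10176$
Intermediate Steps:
$z{\left(P,X \right)} = \left(-5 + X\right) \left(6 + P\right)$ ($z{\left(P,X \right)} = \left(6 + P\right) \left(-5 + X\right) = \left(-5 + X\right) \left(6 + P\right)$)
$106 \left(z{\left(-4 - -3,11 \right)} + H\right) = 106 \left(\left(-30 - 5 \left(-4 - -3\right) + 6 \cdot 11 + \left(-4 - -3\right) 11\right) + 66\right) = 106 \left(\left(-30 - 5 \left(-4 + 3\right) + 66 + \left(-4 + 3\right) 11\right) + 66\right) = 106 \left(\left(-30 - -5 + 66 - 11\right) + 66\right) = 106 \left(\left(-30 + 5 + 66 - 11\right) + 66\right) = 106 \left(30 + 66\right) = 106 \cdot 96 = 10176$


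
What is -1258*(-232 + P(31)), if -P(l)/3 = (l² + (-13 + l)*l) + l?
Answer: 6141556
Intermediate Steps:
P(l) = -3*l - 3*l² - 3*l*(-13 + l) (P(l) = -3*((l² + (-13 + l)*l) + l) = -3*((l² + l*(-13 + l)) + l) = -3*(l + l² + l*(-13 + l)) = -3*l - 3*l² - 3*l*(-13 + l))
-1258*(-232 + P(31)) = -1258*(-232 + 6*31*(6 - 1*31)) = -1258*(-232 + 6*31*(6 - 31)) = -1258*(-232 + 6*31*(-25)) = -1258*(-232 - 4650) = -1258*(-4882) = 6141556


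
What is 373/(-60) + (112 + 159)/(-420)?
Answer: -1441/210 ≈ -6.8619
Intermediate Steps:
373/(-60) + (112 + 159)/(-420) = 373*(-1/60) + 271*(-1/420) = -373/60 - 271/420 = -1441/210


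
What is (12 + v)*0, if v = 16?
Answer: 0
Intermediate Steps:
(12 + v)*0 = (12 + 16)*0 = 28*0 = 0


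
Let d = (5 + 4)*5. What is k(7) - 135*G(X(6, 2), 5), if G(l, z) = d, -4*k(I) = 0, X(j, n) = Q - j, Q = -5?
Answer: -6075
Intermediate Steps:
X(j, n) = -5 - j
k(I) = 0 (k(I) = -¼*0 = 0)
d = 45 (d = 9*5 = 45)
G(l, z) = 45
k(7) - 135*G(X(6, 2), 5) = 0 - 135*45 = 0 - 6075 = -6075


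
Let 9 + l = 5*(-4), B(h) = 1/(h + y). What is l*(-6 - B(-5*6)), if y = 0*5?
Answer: 5191/30 ≈ 173.03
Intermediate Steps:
y = 0
B(h) = 1/h (B(h) = 1/(h + 0) = 1/h)
l = -29 (l = -9 + 5*(-4) = -9 - 20 = -29)
l*(-6 - B(-5*6)) = -29*(-6 - 1/((-5*6))) = -29*(-6 - 1/(-30)) = -29*(-6 - 1*(-1/30)) = -29*(-6 + 1/30) = -29*(-179/30) = 5191/30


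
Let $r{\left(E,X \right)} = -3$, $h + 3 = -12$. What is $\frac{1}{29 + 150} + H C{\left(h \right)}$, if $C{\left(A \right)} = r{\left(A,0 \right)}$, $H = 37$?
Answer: $- \frac{19868}{179} \approx -110.99$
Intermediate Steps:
$h = -15$ ($h = -3 - 12 = -15$)
$C{\left(A \right)} = -3$
$\frac{1}{29 + 150} + H C{\left(h \right)} = \frac{1}{29 + 150} + 37 \left(-3\right) = \frac{1}{179} - 111 = - \frac{19868}{179}$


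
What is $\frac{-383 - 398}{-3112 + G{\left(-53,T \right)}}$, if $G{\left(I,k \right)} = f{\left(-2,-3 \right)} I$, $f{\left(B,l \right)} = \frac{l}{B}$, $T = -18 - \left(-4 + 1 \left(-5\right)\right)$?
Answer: $\frac{1562}{6383} \approx 0.24471$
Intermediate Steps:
$T = -9$ ($T = -18 - \left(-4 - 5\right) = -18 - -9 = -18 + 9 = -9$)
$G{\left(I,k \right)} = \frac{3 I}{2}$ ($G{\left(I,k \right)} = - \frac{3}{-2} I = \left(-3\right) \left(- \frac{1}{2}\right) I = \frac{3 I}{2}$)
$\frac{-383 - 398}{-3112 + G{\left(-53,T \right)}} = \frac{-383 - 398}{-3112 + \frac{3}{2} \left(-53\right)} = - \frac{781}{-3112 - \frac{159}{2}} = - \frac{781}{- \frac{6383}{2}} = \left(-781\right) \left(- \frac{2}{6383}\right) = \frac{1562}{6383}$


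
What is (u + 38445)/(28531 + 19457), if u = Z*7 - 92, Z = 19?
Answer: 19243/23994 ≈ 0.80199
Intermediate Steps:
u = 41 (u = 19*7 - 92 = 133 - 92 = 41)
(u + 38445)/(28531 + 19457) = (41 + 38445)/(28531 + 19457) = 38486/47988 = 38486*(1/47988) = 19243/23994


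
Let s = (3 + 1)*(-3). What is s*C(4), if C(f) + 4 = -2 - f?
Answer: 120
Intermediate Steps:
C(f) = -6 - f (C(f) = -4 + (-2 - f) = -6 - f)
s = -12 (s = 4*(-3) = -12)
s*C(4) = -12*(-6 - 1*4) = -12*(-6 - 4) = -12*(-10) = 120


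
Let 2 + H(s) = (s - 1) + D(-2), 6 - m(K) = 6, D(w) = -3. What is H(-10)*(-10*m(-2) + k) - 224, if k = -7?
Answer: -112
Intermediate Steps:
m(K) = 0 (m(K) = 6 - 1*6 = 6 - 6 = 0)
H(s) = -6 + s (H(s) = -2 + ((s - 1) - 3) = -2 + ((-1 + s) - 3) = -2 + (-4 + s) = -6 + s)
H(-10)*(-10*m(-2) + k) - 224 = (-6 - 10)*(-10*0 - 7) - 224 = -16*(0 - 7) - 224 = -16*(-7) - 224 = 112 - 224 = -112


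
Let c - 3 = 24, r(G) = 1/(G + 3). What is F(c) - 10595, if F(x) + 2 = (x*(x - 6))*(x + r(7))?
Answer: 47687/10 ≈ 4768.7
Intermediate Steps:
r(G) = 1/(3 + G)
c = 27 (c = 3 + 24 = 27)
F(x) = -2 + x*(-6 + x)*(1/10 + x) (F(x) = -2 + (x*(x - 6))*(x + 1/(3 + 7)) = -2 + (x*(-6 + x))*(x + 1/10) = -2 + (x*(-6 + x))*(1/10 + x) = -2 + x*(-6 + x)*(1/10 + x))
F(c) - 10595 = (-2 + 27**3 - 59/10*27**2 - 3/5*27) - 10595 = (-2 + 19683 - 59/10*729 - 81/5) - 10595 = (-2 + 19683 - 43011/10 - 81/5) - 10595 = 153637/10 - 10595 = 47687/10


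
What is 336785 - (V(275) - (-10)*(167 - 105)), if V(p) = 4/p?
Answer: 92445371/275 ≈ 3.3617e+5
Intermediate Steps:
336785 - (V(275) - (-10)*(167 - 105)) = 336785 - (4/275 - (-10)*(167 - 105)) = 336785 - (4*(1/275) - (-10)*62) = 336785 - (4/275 - 1*(-620)) = 336785 - (4/275 + 620) = 336785 - 1*170504/275 = 336785 - 170504/275 = 92445371/275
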